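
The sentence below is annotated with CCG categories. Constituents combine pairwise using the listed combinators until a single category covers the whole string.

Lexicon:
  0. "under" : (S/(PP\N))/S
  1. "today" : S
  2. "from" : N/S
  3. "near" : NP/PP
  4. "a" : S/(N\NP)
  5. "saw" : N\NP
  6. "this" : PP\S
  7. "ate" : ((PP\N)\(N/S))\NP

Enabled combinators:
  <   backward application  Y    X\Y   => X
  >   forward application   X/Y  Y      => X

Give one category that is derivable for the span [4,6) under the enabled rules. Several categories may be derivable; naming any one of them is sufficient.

[0,8] S   >
  [0,2] S/(PP\N)   >
    [0,1] "under" : (S/(PP\N))/S
    [1,2] "today" : S
  [2,8] PP\N   <
    [2,3] "from" : N/S
    [3,8] (PP\N)\(N/S)   <
      [3,7] NP   >
        [3,4] "near" : NP/PP
        [4,7] PP   <
          [4,6] S   >
            [4,5] "a" : S/(N\NP)
            [5,6] "saw" : N\NP
          [6,7] "this" : PP\S
      [7,8] "ate" : ((PP\N)\(N/S))\NP

S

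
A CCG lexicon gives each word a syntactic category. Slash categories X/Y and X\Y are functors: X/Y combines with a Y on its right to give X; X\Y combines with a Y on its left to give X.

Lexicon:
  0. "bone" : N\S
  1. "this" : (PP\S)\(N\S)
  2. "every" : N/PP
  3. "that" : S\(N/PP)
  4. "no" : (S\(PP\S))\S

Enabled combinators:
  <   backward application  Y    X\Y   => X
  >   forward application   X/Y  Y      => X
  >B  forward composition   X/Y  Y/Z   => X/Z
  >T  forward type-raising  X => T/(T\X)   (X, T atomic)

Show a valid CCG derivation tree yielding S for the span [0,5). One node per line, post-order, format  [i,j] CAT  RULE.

[0,1] N\S  lex  "bone"
[1,2] (PP\S)\(N\S)  lex  "this"
[0,2] PP\S  <  k=1
[2,3] N/PP  lex  "every"
[3,4] S\(N/PP)  lex  "that"
[2,4] S  <  k=3
[4,5] (S\(PP\S))\S  lex  "no"
[2,5] S\(PP\S)  <  k=4
[0,5] S  <  k=2

[0,5] S   <
  [0,2] PP\S   <
    [0,1] "bone" : N\S
    [1,2] "this" : (PP\S)\(N\S)
  [2,5] S\(PP\S)   <
    [2,4] S   <
      [2,3] "every" : N/PP
      [3,4] "that" : S\(N/PP)
    [4,5] "no" : (S\(PP\S))\S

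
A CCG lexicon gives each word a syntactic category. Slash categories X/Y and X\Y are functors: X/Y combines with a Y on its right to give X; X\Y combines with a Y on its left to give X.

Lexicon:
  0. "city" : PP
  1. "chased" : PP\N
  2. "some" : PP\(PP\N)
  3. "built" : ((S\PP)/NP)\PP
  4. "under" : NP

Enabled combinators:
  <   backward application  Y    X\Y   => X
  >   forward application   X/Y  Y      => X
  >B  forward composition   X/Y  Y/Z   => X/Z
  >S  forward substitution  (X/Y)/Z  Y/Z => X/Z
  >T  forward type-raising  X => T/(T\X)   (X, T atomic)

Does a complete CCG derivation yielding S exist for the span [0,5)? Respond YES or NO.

[0,5] S   <
  [0,1] "city" : PP
  [1,5] S\PP   >
    [1,4] (S\PP)/NP   <
      [1,3] PP   <
        [1,2] "chased" : PP\N
        [2,3] "some" : PP\(PP\N)
      [3,4] "built" : ((S\PP)/NP)\PP
    [4,5] "under" : NP

YES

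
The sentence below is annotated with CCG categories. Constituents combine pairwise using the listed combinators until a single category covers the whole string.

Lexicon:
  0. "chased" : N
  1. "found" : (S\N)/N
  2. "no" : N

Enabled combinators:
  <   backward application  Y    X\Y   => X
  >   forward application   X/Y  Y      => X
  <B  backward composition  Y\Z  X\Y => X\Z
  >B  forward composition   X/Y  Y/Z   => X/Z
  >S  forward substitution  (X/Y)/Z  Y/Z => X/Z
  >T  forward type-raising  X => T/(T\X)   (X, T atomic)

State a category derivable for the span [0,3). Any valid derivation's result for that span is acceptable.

S

[0,3] S   <
  [0,1] "chased" : N
  [1,3] S\N   >
    [1,2] "found" : (S\N)/N
    [2,3] "no" : N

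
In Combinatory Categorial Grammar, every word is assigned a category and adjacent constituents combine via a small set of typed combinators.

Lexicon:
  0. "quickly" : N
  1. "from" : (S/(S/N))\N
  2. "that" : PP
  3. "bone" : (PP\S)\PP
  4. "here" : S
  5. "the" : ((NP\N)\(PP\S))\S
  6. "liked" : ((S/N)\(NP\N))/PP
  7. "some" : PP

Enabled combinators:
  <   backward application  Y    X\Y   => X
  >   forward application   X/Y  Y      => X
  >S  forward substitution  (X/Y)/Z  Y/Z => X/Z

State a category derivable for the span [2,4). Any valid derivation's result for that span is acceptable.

PP\S

[0,8] S   >
  [0,2] S/(S/N)   <
    [0,1] "quickly" : N
    [1,2] "from" : (S/(S/N))\N
  [2,8] S/N   <
    [2,6] NP\N   <
      [2,4] PP\S   <
        [2,3] "that" : PP
        [3,4] "bone" : (PP\S)\PP
      [4,6] (NP\N)\(PP\S)   <
        [4,5] "here" : S
        [5,6] "the" : ((NP\N)\(PP\S))\S
    [6,8] (S/N)\(NP\N)   >
      [6,7] "liked" : ((S/N)\(NP\N))/PP
      [7,8] "some" : PP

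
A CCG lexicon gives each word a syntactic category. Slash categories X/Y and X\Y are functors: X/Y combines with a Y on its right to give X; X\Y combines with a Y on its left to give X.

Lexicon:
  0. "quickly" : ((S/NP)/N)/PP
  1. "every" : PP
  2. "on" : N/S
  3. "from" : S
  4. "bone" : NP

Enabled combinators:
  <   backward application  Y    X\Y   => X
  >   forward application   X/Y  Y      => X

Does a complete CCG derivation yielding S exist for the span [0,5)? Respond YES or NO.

YES

[0,5] S   >
  [0,4] S/NP   >
    [0,2] (S/NP)/N   >
      [0,1] "quickly" : ((S/NP)/N)/PP
      [1,2] "every" : PP
    [2,4] N   >
      [2,3] "on" : N/S
      [3,4] "from" : S
  [4,5] "bone" : NP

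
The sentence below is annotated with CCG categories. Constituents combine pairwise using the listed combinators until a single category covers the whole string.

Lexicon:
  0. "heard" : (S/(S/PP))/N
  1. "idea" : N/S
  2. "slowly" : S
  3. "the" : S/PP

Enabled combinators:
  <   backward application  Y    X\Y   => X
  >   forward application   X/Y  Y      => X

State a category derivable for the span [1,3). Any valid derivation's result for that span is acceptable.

N

[0,4] S   >
  [0,3] S/(S/PP)   >
    [0,1] "heard" : (S/(S/PP))/N
    [1,3] N   >
      [1,2] "idea" : N/S
      [2,3] "slowly" : S
  [3,4] "the" : S/PP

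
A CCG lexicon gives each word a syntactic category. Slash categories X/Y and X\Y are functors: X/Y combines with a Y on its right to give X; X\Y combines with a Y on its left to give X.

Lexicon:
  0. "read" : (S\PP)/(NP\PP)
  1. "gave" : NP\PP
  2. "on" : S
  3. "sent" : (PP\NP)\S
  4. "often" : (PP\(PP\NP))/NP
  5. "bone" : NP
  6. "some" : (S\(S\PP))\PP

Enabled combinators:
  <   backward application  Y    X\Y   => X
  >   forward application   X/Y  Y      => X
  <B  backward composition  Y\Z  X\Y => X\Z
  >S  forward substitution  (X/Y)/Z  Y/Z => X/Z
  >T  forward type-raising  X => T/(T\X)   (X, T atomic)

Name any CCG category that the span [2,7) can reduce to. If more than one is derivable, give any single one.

[0,7] S   <
  [0,2] S\PP   >
    [0,1] "read" : (S\PP)/(NP\PP)
    [1,2] "gave" : NP\PP
  [2,7] S\(S\PP)   <
    [2,6] PP   <
      [2,4] PP\NP   <
        [2,3] "on" : S
        [3,4] "sent" : (PP\NP)\S
      [4,6] PP\(PP\NP)   >
        [4,5] "often" : (PP\(PP\NP))/NP
        [5,6] "bone" : NP
    [6,7] "some" : (S\(S\PP))\PP

S\(S\PP)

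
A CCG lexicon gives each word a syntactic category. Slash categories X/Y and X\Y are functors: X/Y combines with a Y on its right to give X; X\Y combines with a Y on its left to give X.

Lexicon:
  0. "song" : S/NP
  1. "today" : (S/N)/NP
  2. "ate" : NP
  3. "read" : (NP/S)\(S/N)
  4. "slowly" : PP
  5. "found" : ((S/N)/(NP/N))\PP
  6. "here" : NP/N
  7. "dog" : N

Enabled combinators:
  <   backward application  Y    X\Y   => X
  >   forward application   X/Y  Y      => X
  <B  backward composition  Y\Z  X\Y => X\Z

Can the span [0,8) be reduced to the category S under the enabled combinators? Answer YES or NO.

[0,8] S   >
  [0,1] "song" : S/NP
  [1,8] NP   >
    [1,4] NP/S   <
      [1,3] S/N   >
        [1,2] "today" : (S/N)/NP
        [2,3] "ate" : NP
      [3,4] "read" : (NP/S)\(S/N)
    [4,8] S   >
      [4,7] S/N   >
        [4,6] (S/N)/(NP/N)   <
          [4,5] "slowly" : PP
          [5,6] "found" : ((S/N)/(NP/N))\PP
        [6,7] "here" : NP/N
      [7,8] "dog" : N

YES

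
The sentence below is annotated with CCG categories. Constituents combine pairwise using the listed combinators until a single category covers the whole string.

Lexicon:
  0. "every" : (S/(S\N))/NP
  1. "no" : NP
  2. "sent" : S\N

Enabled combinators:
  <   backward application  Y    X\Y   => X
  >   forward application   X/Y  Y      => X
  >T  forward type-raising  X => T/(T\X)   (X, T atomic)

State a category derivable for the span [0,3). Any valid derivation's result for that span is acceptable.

[0,3] S   >
  [0,2] S/(S\N)   >
    [0,1] "every" : (S/(S\N))/NP
    [1,2] "no" : NP
  [2,3] "sent" : S\N

S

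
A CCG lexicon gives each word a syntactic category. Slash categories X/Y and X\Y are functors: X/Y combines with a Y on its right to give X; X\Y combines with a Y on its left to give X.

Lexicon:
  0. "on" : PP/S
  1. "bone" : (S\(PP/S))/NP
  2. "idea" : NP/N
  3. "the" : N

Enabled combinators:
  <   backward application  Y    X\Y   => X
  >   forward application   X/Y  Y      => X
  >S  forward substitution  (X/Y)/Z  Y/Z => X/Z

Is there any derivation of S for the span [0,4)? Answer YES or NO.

[0,4] S   <
  [0,1] "on" : PP/S
  [1,4] S\(PP/S)   >
    [1,2] "bone" : (S\(PP/S))/NP
    [2,4] NP   >
      [2,3] "idea" : NP/N
      [3,4] "the" : N

YES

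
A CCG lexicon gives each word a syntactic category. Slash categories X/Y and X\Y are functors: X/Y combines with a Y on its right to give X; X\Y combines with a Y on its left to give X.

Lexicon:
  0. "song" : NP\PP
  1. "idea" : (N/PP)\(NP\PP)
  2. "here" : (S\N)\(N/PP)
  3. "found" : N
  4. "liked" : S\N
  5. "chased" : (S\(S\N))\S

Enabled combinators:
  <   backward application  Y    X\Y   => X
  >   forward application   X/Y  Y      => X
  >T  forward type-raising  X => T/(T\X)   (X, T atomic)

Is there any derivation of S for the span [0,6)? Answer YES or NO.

YES

[0,6] S   <
  [0,3] S\N   <
    [0,2] N/PP   <
      [0,1] "song" : NP\PP
      [1,2] "idea" : (N/PP)\(NP\PP)
    [2,3] "here" : (S\N)\(N/PP)
  [3,6] S\(S\N)   <
    [3,5] S   <
      [3,4] "found" : N
      [4,5] "liked" : S\N
    [5,6] "chased" : (S\(S\N))\S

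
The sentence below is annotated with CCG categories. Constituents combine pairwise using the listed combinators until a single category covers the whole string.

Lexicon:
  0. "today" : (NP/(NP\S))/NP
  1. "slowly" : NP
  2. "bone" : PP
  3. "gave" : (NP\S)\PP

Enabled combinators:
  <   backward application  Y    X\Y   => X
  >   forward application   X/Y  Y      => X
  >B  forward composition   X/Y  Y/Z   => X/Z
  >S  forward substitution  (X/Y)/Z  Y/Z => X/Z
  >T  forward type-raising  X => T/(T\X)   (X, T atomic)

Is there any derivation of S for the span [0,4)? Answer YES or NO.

NO

(NP/(NP\S))/NP NP PP (NP\S)\PP
CKY chart[0,4] = {N/(N\NP), NP, NP/(NP\NP), PP/(PP\NP), S/(S\NP)}; S ∉ chart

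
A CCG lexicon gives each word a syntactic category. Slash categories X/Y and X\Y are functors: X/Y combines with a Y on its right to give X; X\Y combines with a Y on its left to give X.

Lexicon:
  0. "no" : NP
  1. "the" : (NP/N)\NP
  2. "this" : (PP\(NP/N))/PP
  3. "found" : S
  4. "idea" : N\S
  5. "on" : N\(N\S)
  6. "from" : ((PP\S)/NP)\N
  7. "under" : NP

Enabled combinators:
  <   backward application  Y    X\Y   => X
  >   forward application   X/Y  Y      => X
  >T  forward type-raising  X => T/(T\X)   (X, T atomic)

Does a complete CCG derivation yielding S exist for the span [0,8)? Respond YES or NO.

NP (NP/N)\NP (PP\(NP/N))/PP S N\S N\(N\S) ((PP\S)/NP)\N NP
CKY chart[0,8] = {N/(N\PP), NP/(NP\PP), PP, PP/(PP\PP), S/(S\PP)}; S ∉ chart

NO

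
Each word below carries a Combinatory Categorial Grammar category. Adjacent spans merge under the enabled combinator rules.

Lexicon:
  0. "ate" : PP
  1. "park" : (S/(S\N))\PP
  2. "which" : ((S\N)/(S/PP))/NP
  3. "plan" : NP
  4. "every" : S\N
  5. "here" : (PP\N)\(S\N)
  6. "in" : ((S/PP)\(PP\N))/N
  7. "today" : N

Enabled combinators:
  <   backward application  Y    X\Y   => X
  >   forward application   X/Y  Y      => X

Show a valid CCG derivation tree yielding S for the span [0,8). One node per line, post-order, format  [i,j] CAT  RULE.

[0,1] PP  lex  "ate"
[1,2] (S/(S\N))\PP  lex  "park"
[0,2] S/(S\N)  <  k=1
[2,3] ((S\N)/(S/PP))/NP  lex  "which"
[3,4] NP  lex  "plan"
[2,4] (S\N)/(S/PP)  >  k=3
[4,5] S\N  lex  "every"
[5,6] (PP\N)\(S\N)  lex  "here"
[4,6] PP\N  <  k=5
[6,7] ((S/PP)\(PP\N))/N  lex  "in"
[7,8] N  lex  "today"
[6,8] (S/PP)\(PP\N)  >  k=7
[4,8] S/PP  <  k=6
[2,8] S\N  >  k=4
[0,8] S  >  k=2

[0,8] S   >
  [0,2] S/(S\N)   <
    [0,1] "ate" : PP
    [1,2] "park" : (S/(S\N))\PP
  [2,8] S\N   >
    [2,4] (S\N)/(S/PP)   >
      [2,3] "which" : ((S\N)/(S/PP))/NP
      [3,4] "plan" : NP
    [4,8] S/PP   <
      [4,6] PP\N   <
        [4,5] "every" : S\N
        [5,6] "here" : (PP\N)\(S\N)
      [6,8] (S/PP)\(PP\N)   >
        [6,7] "in" : ((S/PP)\(PP\N))/N
        [7,8] "today" : N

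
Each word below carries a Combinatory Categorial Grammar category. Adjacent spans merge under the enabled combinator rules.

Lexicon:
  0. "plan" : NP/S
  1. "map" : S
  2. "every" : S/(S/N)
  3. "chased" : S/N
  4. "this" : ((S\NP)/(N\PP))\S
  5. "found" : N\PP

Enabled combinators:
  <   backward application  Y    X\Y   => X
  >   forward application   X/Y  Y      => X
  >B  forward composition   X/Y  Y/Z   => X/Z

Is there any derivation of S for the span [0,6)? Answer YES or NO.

[0,6] S   <
  [0,2] NP   >
    [0,1] "plan" : NP/S
    [1,2] "map" : S
  [2,6] S\NP   >
    [2,5] (S\NP)/(N\PP)   <
      [2,4] S   >
        [2,3] "every" : S/(S/N)
        [3,4] "chased" : S/N
      [4,5] "this" : ((S\NP)/(N\PP))\S
    [5,6] "found" : N\PP

YES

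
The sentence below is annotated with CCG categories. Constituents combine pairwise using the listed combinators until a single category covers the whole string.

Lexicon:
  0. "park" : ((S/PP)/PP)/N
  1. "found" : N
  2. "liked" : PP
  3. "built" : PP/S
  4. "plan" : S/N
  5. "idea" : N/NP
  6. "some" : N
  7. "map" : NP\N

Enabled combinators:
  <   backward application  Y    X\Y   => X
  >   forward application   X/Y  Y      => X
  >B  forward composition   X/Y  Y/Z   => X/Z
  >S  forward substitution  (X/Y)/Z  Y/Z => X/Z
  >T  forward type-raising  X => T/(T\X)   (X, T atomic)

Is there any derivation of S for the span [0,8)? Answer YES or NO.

YES

[0,8] S   >
  [0,3] S/PP   >
    [0,2] (S/PP)/PP   >
      [0,1] "park" : ((S/PP)/PP)/N
      [1,2] "found" : N
    [2,3] "liked" : PP
  [3,8] PP   >
    [3,5] PP/N   >B
      [3,4] "built" : PP/S
      [4,5] "plan" : S/N
    [5,8] N   >
      [5,6] "idea" : N/NP
      [6,8] NP   <
        [6,7] "some" : N
        [7,8] "map" : NP\N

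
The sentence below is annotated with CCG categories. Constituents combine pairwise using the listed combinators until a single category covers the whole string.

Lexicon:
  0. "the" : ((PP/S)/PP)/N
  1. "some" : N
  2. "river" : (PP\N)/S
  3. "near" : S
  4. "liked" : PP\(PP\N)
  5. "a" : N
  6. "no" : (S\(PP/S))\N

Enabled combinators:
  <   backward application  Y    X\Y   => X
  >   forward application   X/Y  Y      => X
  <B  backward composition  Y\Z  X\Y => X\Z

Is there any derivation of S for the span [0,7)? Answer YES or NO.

[0,7] S   <
  [0,5] PP/S   >
    [0,2] (PP/S)/PP   >
      [0,1] "the" : ((PP/S)/PP)/N
      [1,2] "some" : N
    [2,5] PP   <
      [2,4] PP\N   >
        [2,3] "river" : (PP\N)/S
        [3,4] "near" : S
      [4,5] "liked" : PP\(PP\N)
  [5,7] S\(PP/S)   <
    [5,6] "a" : N
    [6,7] "no" : (S\(PP/S))\N

YES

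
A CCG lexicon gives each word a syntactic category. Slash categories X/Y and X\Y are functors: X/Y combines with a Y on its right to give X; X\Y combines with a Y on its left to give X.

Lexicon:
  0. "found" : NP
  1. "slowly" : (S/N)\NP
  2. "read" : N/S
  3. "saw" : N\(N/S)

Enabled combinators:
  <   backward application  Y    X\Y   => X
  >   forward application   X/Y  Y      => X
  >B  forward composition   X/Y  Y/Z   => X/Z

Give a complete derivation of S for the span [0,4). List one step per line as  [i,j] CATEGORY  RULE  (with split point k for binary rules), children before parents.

[0,1] NP  lex  "found"
[1,2] (S/N)\NP  lex  "slowly"
[0,2] S/N  <  k=1
[2,3] N/S  lex  "read"
[3,4] N\(N/S)  lex  "saw"
[2,4] N  <  k=3
[0,4] S  >  k=2

[0,4] S   >
  [0,2] S/N   <
    [0,1] "found" : NP
    [1,2] "slowly" : (S/N)\NP
  [2,4] N   <
    [2,3] "read" : N/S
    [3,4] "saw" : N\(N/S)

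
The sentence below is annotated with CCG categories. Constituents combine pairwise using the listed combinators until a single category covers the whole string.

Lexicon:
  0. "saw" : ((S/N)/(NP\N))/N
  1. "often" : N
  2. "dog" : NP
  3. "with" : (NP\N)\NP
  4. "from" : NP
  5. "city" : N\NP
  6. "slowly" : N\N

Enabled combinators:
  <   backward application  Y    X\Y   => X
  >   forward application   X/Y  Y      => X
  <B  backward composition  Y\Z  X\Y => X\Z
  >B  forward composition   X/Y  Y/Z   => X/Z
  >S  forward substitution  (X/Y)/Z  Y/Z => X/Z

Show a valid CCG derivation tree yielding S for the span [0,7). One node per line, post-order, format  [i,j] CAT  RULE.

[0,1] ((S/N)/(NP\N))/N  lex  "saw"
[1,2] N  lex  "often"
[0,2] (S/N)/(NP\N)  >  k=1
[2,3] NP  lex  "dog"
[3,4] (NP\N)\NP  lex  "with"
[2,4] NP\N  <  k=3
[0,4] S/N  >  k=2
[4,5] NP  lex  "from"
[5,6] N\NP  lex  "city"
[6,7] N\N  lex  "slowly"
[5,7] N\NP  <B  k=6
[4,7] N  <  k=5
[0,7] S  >  k=4

[0,7] S   >
  [0,4] S/N   >
    [0,2] (S/N)/(NP\N)   >
      [0,1] "saw" : ((S/N)/(NP\N))/N
      [1,2] "often" : N
    [2,4] NP\N   <
      [2,3] "dog" : NP
      [3,4] "with" : (NP\N)\NP
  [4,7] N   <
    [4,5] "from" : NP
    [5,7] N\NP   <B
      [5,6] "city" : N\NP
      [6,7] "slowly" : N\N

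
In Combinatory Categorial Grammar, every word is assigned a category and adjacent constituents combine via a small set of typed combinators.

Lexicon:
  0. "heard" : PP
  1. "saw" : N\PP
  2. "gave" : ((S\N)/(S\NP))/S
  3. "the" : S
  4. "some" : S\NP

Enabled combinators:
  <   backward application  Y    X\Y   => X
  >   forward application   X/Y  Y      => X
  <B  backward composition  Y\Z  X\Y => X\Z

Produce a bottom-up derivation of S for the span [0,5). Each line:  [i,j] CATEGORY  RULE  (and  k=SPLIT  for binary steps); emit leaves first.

[0,5] S   <
  [0,2] N   <
    [0,1] "heard" : PP
    [1,2] "saw" : N\PP
  [2,5] S\N   >
    [2,4] (S\N)/(S\NP)   >
      [2,3] "gave" : ((S\N)/(S\NP))/S
      [3,4] "the" : S
    [4,5] "some" : S\NP

[0,1] PP  lex  "heard"
[1,2] N\PP  lex  "saw"
[0,2] N  <  k=1
[2,3] ((S\N)/(S\NP))/S  lex  "gave"
[3,4] S  lex  "the"
[2,4] (S\N)/(S\NP)  >  k=3
[4,5] S\NP  lex  "some"
[2,5] S\N  >  k=4
[0,5] S  <  k=2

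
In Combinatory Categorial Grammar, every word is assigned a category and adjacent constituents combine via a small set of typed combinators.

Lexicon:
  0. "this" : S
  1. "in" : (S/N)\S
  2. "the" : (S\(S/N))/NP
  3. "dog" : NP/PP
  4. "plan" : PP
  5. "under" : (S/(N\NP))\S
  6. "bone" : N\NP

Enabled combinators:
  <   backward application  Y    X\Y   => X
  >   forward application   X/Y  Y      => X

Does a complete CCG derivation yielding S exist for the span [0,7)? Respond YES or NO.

[0,7] S   >
  [0,6] S/(N\NP)   <
    [0,5] S   <
      [0,2] S/N   <
        [0,1] "this" : S
        [1,2] "in" : (S/N)\S
      [2,5] S\(S/N)   >
        [2,3] "the" : (S\(S/N))/NP
        [3,5] NP   >
          [3,4] "dog" : NP/PP
          [4,5] "plan" : PP
    [5,6] "under" : (S/(N\NP))\S
  [6,7] "bone" : N\NP

YES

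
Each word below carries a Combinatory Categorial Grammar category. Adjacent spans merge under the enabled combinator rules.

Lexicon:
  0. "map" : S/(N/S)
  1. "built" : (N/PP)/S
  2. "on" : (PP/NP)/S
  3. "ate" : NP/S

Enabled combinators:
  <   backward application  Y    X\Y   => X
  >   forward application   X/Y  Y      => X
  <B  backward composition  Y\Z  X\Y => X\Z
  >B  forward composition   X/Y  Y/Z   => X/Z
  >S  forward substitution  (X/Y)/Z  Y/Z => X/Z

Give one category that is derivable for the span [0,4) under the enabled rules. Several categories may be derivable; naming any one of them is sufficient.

S

[0,4] S   >
  [0,1] "map" : S/(N/S)
  [1,4] N/S   >S
    [1,2] "built" : (N/PP)/S
    [2,4] PP/S   >S
      [2,3] "on" : (PP/NP)/S
      [3,4] "ate" : NP/S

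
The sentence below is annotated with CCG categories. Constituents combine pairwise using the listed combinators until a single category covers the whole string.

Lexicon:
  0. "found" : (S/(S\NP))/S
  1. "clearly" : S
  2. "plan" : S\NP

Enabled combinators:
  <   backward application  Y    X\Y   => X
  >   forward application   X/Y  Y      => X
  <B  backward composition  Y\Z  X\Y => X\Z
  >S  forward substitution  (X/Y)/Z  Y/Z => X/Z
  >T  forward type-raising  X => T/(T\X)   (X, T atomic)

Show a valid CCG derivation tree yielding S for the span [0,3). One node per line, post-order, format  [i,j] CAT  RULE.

[0,3] S   >
  [0,2] S/(S\NP)   >
    [0,1] "found" : (S/(S\NP))/S
    [1,2] "clearly" : S
  [2,3] "plan" : S\NP

[0,1] (S/(S\NP))/S  lex  "found"
[1,2] S  lex  "clearly"
[0,2] S/(S\NP)  >  k=1
[2,3] S\NP  lex  "plan"
[0,3] S  >  k=2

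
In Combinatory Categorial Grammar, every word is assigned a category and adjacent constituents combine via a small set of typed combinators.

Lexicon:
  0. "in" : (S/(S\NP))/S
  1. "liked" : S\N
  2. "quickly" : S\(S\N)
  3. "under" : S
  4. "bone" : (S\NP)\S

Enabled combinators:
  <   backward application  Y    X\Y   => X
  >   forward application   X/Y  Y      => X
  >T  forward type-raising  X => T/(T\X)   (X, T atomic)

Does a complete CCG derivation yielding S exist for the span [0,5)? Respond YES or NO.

[0,5] S   >
  [0,3] S/(S\NP)   >
    [0,1] "in" : (S/(S\NP))/S
    [1,3] S   <
      [1,2] "liked" : S\N
      [2,3] "quickly" : S\(S\N)
  [3,5] S\NP   <
    [3,4] "under" : S
    [4,5] "bone" : (S\NP)\S

YES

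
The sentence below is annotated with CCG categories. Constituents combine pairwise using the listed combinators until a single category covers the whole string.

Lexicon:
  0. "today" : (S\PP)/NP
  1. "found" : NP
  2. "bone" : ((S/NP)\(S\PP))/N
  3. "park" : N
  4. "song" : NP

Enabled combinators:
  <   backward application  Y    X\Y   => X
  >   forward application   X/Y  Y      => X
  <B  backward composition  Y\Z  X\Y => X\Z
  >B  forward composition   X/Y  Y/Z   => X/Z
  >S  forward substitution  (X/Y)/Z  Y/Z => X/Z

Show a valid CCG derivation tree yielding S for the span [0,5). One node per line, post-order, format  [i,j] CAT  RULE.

[0,1] (S\PP)/NP  lex  "today"
[1,2] NP  lex  "found"
[0,2] S\PP  >  k=1
[2,3] ((S/NP)\(S\PP))/N  lex  "bone"
[3,4] N  lex  "park"
[2,4] (S/NP)\(S\PP)  >  k=3
[0,4] S/NP  <  k=2
[4,5] NP  lex  "song"
[0,5] S  >  k=4

[0,5] S   >
  [0,4] S/NP   <
    [0,2] S\PP   >
      [0,1] "today" : (S\PP)/NP
      [1,2] "found" : NP
    [2,4] (S/NP)\(S\PP)   >
      [2,3] "bone" : ((S/NP)\(S\PP))/N
      [3,4] "park" : N
  [4,5] "song" : NP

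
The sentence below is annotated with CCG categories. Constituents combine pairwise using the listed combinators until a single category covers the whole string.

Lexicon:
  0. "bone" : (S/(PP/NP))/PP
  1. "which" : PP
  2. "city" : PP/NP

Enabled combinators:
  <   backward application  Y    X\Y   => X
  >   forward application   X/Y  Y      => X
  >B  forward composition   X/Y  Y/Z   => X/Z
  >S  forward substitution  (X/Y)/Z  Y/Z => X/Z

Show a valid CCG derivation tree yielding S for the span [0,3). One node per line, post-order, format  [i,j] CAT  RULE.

[0,1] (S/(PP/NP))/PP  lex  "bone"
[1,2] PP  lex  "which"
[0,2] S/(PP/NP)  >  k=1
[2,3] PP/NP  lex  "city"
[0,3] S  >  k=2

[0,3] S   >
  [0,2] S/(PP/NP)   >
    [0,1] "bone" : (S/(PP/NP))/PP
    [1,2] "which" : PP
  [2,3] "city" : PP/NP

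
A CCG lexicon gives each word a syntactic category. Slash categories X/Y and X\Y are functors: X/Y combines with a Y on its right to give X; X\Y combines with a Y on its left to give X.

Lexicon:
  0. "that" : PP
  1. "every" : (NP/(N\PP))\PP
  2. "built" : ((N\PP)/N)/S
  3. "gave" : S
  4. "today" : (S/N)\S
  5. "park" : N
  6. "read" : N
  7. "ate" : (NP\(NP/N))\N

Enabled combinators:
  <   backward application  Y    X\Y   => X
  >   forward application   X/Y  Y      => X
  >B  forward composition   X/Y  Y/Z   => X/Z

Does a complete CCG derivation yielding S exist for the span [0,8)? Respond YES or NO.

NO

PP (NP/(N\PP))\PP ((N\PP)/N)/S S (S/N)\S N N (NP\(NP/N))\N
CKY chart[0,8] = {NP}; S ∉ chart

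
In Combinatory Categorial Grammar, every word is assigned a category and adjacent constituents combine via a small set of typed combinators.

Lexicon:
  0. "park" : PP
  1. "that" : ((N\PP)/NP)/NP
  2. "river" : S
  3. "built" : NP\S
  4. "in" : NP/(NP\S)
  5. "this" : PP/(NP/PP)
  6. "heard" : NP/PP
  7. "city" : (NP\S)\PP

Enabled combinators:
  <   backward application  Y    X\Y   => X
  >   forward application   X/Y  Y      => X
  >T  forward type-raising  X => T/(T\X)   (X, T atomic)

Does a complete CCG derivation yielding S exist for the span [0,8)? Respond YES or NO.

NO

PP ((N\PP)/NP)/NP S NP\S NP/(NP\S) PP/(NP/PP) NP/PP (NP\S)\PP
CKY chart[0,8] = {N, N/(N\N), NP/(NP\N), PP/(PP\N), S/(S\N)}; S ∉ chart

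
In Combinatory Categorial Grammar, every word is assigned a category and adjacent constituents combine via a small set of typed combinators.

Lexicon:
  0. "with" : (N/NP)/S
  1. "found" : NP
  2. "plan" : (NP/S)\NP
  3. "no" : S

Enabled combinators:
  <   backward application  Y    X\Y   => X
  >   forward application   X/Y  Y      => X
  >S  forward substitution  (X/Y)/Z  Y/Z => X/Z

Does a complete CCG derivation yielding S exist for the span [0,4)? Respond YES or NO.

(N/NP)/S NP (NP/S)\NP S
CKY chart[0,4] = {N}; S ∉ chart

NO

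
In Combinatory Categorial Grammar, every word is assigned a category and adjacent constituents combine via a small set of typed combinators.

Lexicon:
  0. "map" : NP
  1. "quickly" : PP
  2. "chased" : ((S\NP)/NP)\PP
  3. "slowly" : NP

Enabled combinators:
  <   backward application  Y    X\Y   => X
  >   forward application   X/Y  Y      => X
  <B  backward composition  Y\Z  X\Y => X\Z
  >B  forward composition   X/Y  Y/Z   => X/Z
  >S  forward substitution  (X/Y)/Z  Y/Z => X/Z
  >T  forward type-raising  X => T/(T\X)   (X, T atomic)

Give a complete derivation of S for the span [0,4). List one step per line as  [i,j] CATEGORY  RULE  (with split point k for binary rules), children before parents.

[0,1] NP  lex  "map"
[1,2] PP  lex  "quickly"
[2,3] ((S\NP)/NP)\PP  lex  "chased"
[1,3] (S\NP)/NP  <  k=2
[3,4] NP  lex  "slowly"
[1,4] S\NP  >  k=3
[0,4] S  <  k=1

[0,4] S   <
  [0,1] "map" : NP
  [1,4] S\NP   >
    [1,3] (S\NP)/NP   <
      [1,2] "quickly" : PP
      [2,3] "chased" : ((S\NP)/NP)\PP
    [3,4] "slowly" : NP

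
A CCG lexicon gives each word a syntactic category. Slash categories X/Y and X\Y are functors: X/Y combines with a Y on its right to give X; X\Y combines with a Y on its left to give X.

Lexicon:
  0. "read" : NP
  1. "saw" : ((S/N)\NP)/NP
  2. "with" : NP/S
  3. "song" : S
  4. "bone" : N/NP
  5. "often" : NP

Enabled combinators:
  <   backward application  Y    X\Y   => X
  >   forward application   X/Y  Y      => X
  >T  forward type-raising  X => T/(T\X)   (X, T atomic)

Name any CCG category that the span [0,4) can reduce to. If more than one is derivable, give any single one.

S/N

[0,6] S   >
  [0,4] S/N   <
    [0,1] "read" : NP
    [1,4] (S/N)\NP   >
      [1,2] "saw" : ((S/N)\NP)/NP
      [2,4] NP   >
        [2,3] "with" : NP/S
        [3,4] "song" : S
  [4,6] N   >
    [4,5] "bone" : N/NP
    [5,6] "often" : NP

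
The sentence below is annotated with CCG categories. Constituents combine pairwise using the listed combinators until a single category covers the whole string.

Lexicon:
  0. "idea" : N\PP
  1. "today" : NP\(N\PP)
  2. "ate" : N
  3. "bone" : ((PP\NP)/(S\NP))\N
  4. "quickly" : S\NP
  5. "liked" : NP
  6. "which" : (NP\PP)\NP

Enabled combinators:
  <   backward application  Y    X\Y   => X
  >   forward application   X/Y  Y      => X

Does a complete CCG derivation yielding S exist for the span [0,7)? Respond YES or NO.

N\PP NP\(N\PP) N ((PP\NP)/(S\NP))\N S\NP NP (NP\PP)\NP
CKY chart[0,7] = {NP}; S ∉ chart

NO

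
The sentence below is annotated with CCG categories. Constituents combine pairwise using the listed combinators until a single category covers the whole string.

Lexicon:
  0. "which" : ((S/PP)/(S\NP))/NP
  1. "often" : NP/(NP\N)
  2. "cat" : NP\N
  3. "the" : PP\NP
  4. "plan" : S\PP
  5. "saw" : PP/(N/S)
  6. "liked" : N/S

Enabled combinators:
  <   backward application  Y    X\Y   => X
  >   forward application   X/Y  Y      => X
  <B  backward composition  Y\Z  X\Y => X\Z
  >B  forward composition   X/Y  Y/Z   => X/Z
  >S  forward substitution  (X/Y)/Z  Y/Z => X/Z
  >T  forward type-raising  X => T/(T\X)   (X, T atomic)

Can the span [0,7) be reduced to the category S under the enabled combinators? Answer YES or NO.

[0,7] S   >
  [0,5] S/PP   >
    [0,3] (S/PP)/(S\NP)   >
      [0,1] "which" : ((S/PP)/(S\NP))/NP
      [1,3] NP   >
        [1,2] "often" : NP/(NP\N)
        [2,3] "cat" : NP\N
    [3,5] S\NP   <B
      [3,4] "the" : PP\NP
      [4,5] "plan" : S\PP
  [5,7] PP   >
    [5,6] "saw" : PP/(N/S)
    [6,7] "liked" : N/S

YES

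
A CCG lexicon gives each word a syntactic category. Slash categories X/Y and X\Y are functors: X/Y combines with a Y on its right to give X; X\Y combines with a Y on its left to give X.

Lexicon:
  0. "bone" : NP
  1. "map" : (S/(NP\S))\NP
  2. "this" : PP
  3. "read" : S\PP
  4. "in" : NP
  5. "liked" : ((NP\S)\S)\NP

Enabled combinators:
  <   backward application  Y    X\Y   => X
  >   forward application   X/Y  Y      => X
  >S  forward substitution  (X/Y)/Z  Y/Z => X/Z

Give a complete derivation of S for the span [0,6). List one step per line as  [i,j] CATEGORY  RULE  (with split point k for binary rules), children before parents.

[0,6] S   >
  [0,2] S/(NP\S)   <
    [0,1] "bone" : NP
    [1,2] "map" : (S/(NP\S))\NP
  [2,6] NP\S   <
    [2,4] S   <
      [2,3] "this" : PP
      [3,4] "read" : S\PP
    [4,6] (NP\S)\S   <
      [4,5] "in" : NP
      [5,6] "liked" : ((NP\S)\S)\NP

[0,1] NP  lex  "bone"
[1,2] (S/(NP\S))\NP  lex  "map"
[0,2] S/(NP\S)  <  k=1
[2,3] PP  lex  "this"
[3,4] S\PP  lex  "read"
[2,4] S  <  k=3
[4,5] NP  lex  "in"
[5,6] ((NP\S)\S)\NP  lex  "liked"
[4,6] (NP\S)\S  <  k=5
[2,6] NP\S  <  k=4
[0,6] S  >  k=2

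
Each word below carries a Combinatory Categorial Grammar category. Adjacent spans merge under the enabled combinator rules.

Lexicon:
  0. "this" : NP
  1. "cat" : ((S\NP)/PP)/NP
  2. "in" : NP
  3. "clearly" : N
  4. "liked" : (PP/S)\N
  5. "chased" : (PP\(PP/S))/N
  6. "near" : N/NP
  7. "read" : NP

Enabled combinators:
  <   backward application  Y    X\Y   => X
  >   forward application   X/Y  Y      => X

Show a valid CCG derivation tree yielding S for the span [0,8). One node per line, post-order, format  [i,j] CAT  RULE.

[0,1] NP  lex  "this"
[1,2] ((S\NP)/PP)/NP  lex  "cat"
[2,3] NP  lex  "in"
[1,3] (S\NP)/PP  >  k=2
[3,4] N  lex  "clearly"
[4,5] (PP/S)\N  lex  "liked"
[3,5] PP/S  <  k=4
[5,6] (PP\(PP/S))/N  lex  "chased"
[6,7] N/NP  lex  "near"
[7,8] NP  lex  "read"
[6,8] N  >  k=7
[5,8] PP\(PP/S)  >  k=6
[3,8] PP  <  k=5
[1,8] S\NP  >  k=3
[0,8] S  <  k=1

[0,8] S   <
  [0,1] "this" : NP
  [1,8] S\NP   >
    [1,3] (S\NP)/PP   >
      [1,2] "cat" : ((S\NP)/PP)/NP
      [2,3] "in" : NP
    [3,8] PP   <
      [3,5] PP/S   <
        [3,4] "clearly" : N
        [4,5] "liked" : (PP/S)\N
      [5,8] PP\(PP/S)   >
        [5,6] "chased" : (PP\(PP/S))/N
        [6,8] N   >
          [6,7] "near" : N/NP
          [7,8] "read" : NP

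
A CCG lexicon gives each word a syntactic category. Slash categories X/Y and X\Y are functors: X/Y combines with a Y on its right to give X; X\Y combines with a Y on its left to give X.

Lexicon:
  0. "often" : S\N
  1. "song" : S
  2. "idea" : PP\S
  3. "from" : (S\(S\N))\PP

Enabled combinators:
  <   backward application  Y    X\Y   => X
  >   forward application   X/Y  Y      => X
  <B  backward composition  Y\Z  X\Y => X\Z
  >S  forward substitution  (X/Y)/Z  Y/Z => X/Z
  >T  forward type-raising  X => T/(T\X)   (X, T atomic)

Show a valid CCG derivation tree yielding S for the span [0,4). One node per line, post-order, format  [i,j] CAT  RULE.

[0,4] S   <
  [0,1] "often" : S\N
  [1,4] S\(S\N)   <
    [1,3] PP   >
      [1,2] PP/(PP\S)   >T
        [1,2] "song" : S
      [2,3] "idea" : PP\S
    [3,4] "from" : (S\(S\N))\PP

[0,1] S\N  lex  "often"
[1,2] S  lex  "song"
[1,2] PP/(PP\S)  >T
[2,3] PP\S  lex  "idea"
[1,3] PP  >  k=2
[3,4] (S\(S\N))\PP  lex  "from"
[1,4] S\(S\N)  <  k=3
[0,4] S  <  k=1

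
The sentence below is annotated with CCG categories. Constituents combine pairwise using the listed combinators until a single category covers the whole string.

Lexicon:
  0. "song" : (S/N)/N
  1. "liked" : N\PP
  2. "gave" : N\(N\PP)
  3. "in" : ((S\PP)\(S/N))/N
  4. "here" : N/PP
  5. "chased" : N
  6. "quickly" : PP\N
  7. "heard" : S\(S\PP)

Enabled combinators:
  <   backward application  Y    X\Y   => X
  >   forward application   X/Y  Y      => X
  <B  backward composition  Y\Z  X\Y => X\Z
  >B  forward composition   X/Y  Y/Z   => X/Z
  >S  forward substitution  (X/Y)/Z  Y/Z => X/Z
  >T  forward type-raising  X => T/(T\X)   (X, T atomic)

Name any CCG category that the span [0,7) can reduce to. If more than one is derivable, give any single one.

S\PP

[0,8] S   <
  [0,7] S\PP   <
    [0,3] S/N   >
      [0,1] "song" : (S/N)/N
      [1,3] N   <
        [1,2] "liked" : N\PP
        [2,3] "gave" : N\(N\PP)
    [3,7] (S\PP)\(S/N)   >
      [3,4] "in" : ((S\PP)\(S/N))/N
      [4,7] N   >
        [4,5] "here" : N/PP
        [5,7] PP   <
          [5,6] "chased" : N
          [6,7] "quickly" : PP\N
  [7,8] "heard" : S\(S\PP)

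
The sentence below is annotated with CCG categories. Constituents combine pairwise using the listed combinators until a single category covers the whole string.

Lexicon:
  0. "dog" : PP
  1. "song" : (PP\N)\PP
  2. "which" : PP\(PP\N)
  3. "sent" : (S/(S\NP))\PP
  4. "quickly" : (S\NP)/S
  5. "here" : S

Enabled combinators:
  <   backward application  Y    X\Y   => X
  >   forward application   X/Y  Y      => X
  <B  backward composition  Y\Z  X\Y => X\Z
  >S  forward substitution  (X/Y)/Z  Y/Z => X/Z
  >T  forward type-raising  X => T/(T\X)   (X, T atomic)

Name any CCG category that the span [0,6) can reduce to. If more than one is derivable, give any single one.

[0,6] S   >
  [0,4] S/(S\NP)   <
    [0,3] PP   <
      [0,2] PP\N   <
        [0,1] "dog" : PP
        [1,2] "song" : (PP\N)\PP
      [2,3] "which" : PP\(PP\N)
    [3,4] "sent" : (S/(S\NP))\PP
  [4,6] S\NP   >
    [4,5] "quickly" : (S\NP)/S
    [5,6] "here" : S

S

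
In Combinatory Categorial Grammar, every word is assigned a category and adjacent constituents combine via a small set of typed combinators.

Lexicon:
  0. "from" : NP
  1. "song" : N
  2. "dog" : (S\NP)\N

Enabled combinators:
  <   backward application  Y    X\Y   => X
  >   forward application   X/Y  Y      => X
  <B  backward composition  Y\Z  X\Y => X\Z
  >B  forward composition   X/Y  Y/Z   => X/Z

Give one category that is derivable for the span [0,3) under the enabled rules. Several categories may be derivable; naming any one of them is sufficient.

S

[0,3] S   <
  [0,1] "from" : NP
  [1,3] S\NP   <
    [1,2] "song" : N
    [2,3] "dog" : (S\NP)\N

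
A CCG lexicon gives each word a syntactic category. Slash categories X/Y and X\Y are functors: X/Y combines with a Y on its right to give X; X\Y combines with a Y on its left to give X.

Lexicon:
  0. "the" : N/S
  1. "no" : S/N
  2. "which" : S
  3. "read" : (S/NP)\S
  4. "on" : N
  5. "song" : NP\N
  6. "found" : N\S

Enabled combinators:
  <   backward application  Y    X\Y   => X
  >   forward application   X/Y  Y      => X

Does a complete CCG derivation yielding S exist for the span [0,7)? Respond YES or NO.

N/S S/N S (S/NP)\S N NP\N N\S
CKY chart[0,7] = {N}; S ∉ chart

NO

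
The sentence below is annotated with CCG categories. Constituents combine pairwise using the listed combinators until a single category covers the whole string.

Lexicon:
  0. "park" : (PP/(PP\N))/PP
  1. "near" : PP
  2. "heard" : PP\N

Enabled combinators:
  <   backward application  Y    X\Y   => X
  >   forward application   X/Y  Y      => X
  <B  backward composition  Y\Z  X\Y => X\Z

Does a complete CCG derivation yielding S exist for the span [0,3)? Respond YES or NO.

(PP/(PP\N))/PP PP PP\N
CKY chart[0,3] = {PP}; S ∉ chart

NO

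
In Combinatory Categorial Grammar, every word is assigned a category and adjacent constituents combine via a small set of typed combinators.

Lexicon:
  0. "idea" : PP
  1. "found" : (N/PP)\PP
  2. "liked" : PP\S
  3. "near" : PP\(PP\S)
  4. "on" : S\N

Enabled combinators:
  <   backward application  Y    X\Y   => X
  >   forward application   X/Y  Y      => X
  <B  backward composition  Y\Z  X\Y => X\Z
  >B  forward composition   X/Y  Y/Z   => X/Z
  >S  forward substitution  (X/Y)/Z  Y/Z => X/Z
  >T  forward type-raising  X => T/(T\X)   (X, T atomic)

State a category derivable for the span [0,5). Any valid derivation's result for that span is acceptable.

[0,5] S   <
  [0,4] N   >
    [0,2] N/PP   <
      [0,1] "idea" : PP
      [1,2] "found" : (N/PP)\PP
    [2,4] PP   <
      [2,3] "liked" : PP\S
      [3,4] "near" : PP\(PP\S)
  [4,5] "on" : S\N

S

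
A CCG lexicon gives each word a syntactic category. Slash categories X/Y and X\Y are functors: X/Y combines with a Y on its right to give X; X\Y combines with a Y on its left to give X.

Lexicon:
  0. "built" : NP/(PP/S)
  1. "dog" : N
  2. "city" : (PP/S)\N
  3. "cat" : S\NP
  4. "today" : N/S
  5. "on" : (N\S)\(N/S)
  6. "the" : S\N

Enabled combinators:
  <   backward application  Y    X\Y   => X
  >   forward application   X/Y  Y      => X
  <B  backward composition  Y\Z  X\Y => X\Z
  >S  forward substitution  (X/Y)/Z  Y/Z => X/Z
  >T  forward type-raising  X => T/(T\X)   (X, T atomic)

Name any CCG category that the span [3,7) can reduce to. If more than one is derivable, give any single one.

[0,7] S   <
  [0,3] NP   >
    [0,1] "built" : NP/(PP/S)
    [1,3] PP/S   <
      [1,2] "dog" : N
      [2,3] "city" : (PP/S)\N
  [3,7] S\NP   <B
    [3,4] "cat" : S\NP
    [4,7] S\S   <B
      [4,6] N\S   <
        [4,5] "today" : N/S
        [5,6] "on" : (N\S)\(N/S)
      [6,7] "the" : S\N

S\NP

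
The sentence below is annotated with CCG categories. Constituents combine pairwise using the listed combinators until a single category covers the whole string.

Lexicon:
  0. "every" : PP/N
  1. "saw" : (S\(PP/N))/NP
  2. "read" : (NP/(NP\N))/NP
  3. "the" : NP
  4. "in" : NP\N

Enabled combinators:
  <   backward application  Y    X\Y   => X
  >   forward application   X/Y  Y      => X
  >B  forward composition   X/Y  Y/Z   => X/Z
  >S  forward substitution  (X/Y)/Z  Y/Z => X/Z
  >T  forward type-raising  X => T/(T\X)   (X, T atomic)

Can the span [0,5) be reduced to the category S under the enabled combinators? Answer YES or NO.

[0,5] S   <
  [0,1] "every" : PP/N
  [1,5] S\(PP/N)   >
    [1,2] "saw" : (S\(PP/N))/NP
    [2,5] NP   >
      [2,4] NP/(NP\N)   >
        [2,3] "read" : (NP/(NP\N))/NP
        [3,4] "the" : NP
      [4,5] "in" : NP\N

YES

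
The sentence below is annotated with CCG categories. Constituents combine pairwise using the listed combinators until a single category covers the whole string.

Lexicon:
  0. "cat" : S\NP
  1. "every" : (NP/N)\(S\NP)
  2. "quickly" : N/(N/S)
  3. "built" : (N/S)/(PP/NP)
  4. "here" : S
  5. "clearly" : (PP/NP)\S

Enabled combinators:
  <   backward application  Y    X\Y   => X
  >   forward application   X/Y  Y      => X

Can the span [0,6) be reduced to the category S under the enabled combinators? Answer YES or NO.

NO

S\NP (NP/N)\(S\NP) N/(N/S) (N/S)/(PP/NP) S (PP/NP)\S
CKY chart[0,6] = {NP}; S ∉ chart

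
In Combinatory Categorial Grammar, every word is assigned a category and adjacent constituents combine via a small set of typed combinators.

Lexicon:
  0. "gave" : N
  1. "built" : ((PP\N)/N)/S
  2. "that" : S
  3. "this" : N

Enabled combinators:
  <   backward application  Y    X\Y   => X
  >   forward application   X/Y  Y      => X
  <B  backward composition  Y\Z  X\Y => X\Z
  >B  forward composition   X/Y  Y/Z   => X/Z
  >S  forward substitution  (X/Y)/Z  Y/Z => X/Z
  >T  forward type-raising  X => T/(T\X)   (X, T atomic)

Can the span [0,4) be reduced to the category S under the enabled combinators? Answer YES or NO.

NO

N ((PP\N)/N)/S S N
CKY chart[0,4] = {N/(N\PP), NP/(NP\PP), PP, PP/(N\N), PP/(PP\PP), S/(S\PP)}; S ∉ chart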